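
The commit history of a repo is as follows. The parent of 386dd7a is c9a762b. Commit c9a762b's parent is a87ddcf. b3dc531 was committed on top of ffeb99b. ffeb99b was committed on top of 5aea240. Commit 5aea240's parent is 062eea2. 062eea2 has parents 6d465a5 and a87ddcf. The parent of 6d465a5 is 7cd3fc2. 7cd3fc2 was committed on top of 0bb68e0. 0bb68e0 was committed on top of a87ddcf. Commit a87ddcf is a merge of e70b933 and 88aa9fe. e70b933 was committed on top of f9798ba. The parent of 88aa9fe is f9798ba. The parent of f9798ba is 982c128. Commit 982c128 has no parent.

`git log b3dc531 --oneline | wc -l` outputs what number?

12

Walking parent pointers from b3dc531: reachable set = {062eea2, 0bb68e0, 5aea240, 6d465a5, 7cd3fc2, 88aa9fe, 982c128, a87ddcf, b3dc531, e70b933, f9798ba, ffeb99b}.
That is 12 commits.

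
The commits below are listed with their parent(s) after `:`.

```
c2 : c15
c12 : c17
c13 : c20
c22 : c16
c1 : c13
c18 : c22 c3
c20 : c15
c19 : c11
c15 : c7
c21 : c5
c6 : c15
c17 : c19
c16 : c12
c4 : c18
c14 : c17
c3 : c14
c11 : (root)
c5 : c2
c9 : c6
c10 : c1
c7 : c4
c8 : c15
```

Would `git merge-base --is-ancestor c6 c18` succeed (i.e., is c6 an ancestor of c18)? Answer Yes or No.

No

Ancestors of c18: {c11, c12, c14, c16, c17, c18, c19, c22, c3}.
c6 is not in that set, so it is not an ancestor of c18.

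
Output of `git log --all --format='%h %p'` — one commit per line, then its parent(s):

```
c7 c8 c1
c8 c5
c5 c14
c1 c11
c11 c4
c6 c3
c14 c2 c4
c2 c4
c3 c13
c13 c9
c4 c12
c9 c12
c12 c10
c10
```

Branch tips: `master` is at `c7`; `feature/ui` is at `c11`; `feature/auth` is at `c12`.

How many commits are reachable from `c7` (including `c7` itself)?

Walking parent pointers from c7: reachable set = {c1, c10, c11, c12, c14, c2, c4, c5, c7, c8}.
That is 10 commits.

10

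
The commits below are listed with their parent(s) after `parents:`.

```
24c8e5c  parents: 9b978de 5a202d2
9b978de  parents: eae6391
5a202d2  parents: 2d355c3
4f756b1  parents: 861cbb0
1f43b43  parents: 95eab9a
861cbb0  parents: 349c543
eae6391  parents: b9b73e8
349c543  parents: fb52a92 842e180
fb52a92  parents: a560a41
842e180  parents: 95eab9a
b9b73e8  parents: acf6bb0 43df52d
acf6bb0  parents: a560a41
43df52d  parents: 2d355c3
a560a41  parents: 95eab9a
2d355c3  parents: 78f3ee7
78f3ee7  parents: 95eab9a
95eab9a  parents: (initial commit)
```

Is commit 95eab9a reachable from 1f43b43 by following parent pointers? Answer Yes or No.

Yes

Ancestors of 1f43b43 (commits reachable by following parents): {1f43b43, 95eab9a}.
95eab9a is in that set, so it is an ancestor of 1f43b43.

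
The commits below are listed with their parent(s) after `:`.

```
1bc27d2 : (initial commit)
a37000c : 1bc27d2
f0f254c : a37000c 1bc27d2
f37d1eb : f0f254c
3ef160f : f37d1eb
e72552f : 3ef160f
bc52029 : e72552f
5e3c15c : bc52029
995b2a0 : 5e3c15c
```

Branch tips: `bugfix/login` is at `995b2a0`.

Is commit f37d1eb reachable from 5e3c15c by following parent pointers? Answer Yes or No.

Yes

Ancestors of 5e3c15c (commits reachable by following parents): {1bc27d2, 3ef160f, 5e3c15c, a37000c, bc52029, e72552f, f0f254c, f37d1eb}.
f37d1eb is in that set, so it is an ancestor of 5e3c15c.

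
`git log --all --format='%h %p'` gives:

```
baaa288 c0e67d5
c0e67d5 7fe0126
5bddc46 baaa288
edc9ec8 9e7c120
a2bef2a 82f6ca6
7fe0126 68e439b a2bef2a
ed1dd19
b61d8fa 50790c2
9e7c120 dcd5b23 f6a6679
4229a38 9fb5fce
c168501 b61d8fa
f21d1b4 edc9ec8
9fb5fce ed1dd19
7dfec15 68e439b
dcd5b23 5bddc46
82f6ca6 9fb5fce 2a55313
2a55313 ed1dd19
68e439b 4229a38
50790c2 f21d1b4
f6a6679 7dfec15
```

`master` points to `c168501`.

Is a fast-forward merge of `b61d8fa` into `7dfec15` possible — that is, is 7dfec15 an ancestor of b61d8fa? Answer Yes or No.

Yes

A fast-forward from 7dfec15 to b61d8fa is possible iff 7dfec15 is an ancestor of b61d8fa.
Ancestors of b61d8fa: {2a55313, 4229a38, 50790c2, 5bddc46, 68e439b, 7dfec15, 7fe0126, 82f6ca6, 9e7c120, 9fb5fce, a2bef2a, b61d8fa, baaa288, c0e67d5, dcd5b23, ed1dd19, edc9ec8, f21d1b4, f6a6679}.
7dfec15 is among them, so fast-forward is possible.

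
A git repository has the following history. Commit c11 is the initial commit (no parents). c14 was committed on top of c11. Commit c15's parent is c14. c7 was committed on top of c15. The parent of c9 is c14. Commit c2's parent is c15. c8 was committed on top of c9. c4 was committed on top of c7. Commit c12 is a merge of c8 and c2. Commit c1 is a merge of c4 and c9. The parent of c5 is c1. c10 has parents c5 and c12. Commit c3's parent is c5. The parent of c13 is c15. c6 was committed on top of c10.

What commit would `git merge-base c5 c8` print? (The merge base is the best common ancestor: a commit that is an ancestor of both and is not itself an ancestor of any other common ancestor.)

c9

Ancestors of c5: {c1, c11, c14, c15, c4, c5, c7, c9}.
Ancestors of c8: {c11, c14, c8, c9}.
Common ancestors: {c11, c14, c9}.
Among these, c9 is not an ancestor of any other common ancestor — it is the merge base.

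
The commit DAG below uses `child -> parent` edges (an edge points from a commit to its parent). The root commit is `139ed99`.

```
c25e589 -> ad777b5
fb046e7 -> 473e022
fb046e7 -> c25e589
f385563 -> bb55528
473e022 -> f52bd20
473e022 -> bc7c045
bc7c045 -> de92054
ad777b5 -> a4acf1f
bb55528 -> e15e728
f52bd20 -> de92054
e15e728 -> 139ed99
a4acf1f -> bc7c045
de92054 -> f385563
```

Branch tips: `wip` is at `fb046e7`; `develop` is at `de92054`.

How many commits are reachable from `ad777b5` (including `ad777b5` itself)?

8

Walking parent pointers from ad777b5: reachable set = {139ed99, a4acf1f, ad777b5, bb55528, bc7c045, de92054, e15e728, f385563}.
That is 8 commits.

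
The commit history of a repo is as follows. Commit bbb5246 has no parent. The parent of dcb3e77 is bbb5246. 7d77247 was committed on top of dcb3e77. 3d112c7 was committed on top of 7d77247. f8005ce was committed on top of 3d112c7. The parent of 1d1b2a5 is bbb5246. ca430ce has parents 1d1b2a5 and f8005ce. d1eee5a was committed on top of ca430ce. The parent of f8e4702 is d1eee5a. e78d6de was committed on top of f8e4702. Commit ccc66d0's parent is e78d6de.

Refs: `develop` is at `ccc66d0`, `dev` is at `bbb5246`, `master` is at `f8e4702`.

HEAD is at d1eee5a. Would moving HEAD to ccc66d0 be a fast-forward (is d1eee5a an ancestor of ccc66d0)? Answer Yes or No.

A fast-forward from d1eee5a to ccc66d0 is possible iff d1eee5a is an ancestor of ccc66d0.
Ancestors of ccc66d0: {1d1b2a5, 3d112c7, 7d77247, bbb5246, ca430ce, ccc66d0, d1eee5a, dcb3e77, e78d6de, f8005ce, f8e4702}.
d1eee5a is among them, so fast-forward is possible.

Yes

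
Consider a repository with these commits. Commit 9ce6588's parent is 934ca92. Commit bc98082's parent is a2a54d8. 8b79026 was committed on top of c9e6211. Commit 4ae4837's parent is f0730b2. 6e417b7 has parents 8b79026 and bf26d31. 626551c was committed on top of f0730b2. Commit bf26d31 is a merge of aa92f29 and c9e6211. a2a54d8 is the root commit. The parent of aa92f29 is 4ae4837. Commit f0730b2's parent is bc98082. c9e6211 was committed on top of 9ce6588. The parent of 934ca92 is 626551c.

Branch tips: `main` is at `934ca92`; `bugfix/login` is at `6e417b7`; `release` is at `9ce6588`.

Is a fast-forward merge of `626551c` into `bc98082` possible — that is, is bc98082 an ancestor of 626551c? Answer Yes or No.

A fast-forward from bc98082 to 626551c is possible iff bc98082 is an ancestor of 626551c.
Ancestors of 626551c: {626551c, a2a54d8, bc98082, f0730b2}.
bc98082 is among them, so fast-forward is possible.

Yes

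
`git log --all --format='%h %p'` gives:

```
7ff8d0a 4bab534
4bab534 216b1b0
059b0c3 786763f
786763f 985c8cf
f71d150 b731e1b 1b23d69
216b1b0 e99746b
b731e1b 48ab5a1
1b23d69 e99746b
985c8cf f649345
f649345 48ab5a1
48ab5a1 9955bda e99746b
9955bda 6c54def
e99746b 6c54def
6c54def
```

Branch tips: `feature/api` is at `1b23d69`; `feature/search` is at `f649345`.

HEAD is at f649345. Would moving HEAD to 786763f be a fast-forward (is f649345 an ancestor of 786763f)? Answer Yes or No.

A fast-forward from f649345 to 786763f is possible iff f649345 is an ancestor of 786763f.
Ancestors of 786763f: {48ab5a1, 6c54def, 786763f, 985c8cf, 9955bda, e99746b, f649345}.
f649345 is among them, so fast-forward is possible.

Yes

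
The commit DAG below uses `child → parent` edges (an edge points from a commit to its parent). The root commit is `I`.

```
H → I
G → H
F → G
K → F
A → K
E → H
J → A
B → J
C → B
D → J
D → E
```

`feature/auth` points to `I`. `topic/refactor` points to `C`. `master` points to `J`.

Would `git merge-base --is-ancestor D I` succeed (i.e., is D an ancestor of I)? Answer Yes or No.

No

Ancestors of I: {I}.
D is not in that set, so it is not an ancestor of I.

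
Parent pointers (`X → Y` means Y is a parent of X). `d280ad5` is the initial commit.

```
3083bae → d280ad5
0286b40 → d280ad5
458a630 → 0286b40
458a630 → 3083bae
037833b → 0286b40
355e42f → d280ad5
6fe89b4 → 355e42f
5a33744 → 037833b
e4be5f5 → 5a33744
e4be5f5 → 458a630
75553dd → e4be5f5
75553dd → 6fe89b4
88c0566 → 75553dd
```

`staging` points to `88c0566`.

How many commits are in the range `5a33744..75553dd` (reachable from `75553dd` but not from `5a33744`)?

Reachable from 75553dd: {0286b40, 037833b, 3083bae, 355e42f, 458a630, 5a33744, 6fe89b4, 75553dd, d280ad5, e4be5f5}.
Reachable from 5a33744: {0286b40, 037833b, 5a33744, d280ad5}.
In 75553dd's history but not 5a33744's: {3083bae, 355e42f, 458a630, 6fe89b4, 75553dd, e4be5f5} — 6 commits.

6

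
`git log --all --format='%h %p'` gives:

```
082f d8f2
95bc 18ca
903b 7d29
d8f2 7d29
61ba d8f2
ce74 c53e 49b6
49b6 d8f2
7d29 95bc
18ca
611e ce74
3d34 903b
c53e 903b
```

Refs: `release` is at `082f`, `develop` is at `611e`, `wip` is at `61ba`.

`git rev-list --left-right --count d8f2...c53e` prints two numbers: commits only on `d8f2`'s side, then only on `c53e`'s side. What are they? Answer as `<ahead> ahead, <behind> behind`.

1 ahead, 2 behind

Reachable from d8f2: {18ca, 7d29, 95bc, d8f2}.
Reachable from c53e: {18ca, 7d29, 903b, 95bc, c53e}.
Only in d8f2's history (ahead): {d8f2} — 1.
Only in c53e's history (behind): {903b, c53e} — 2.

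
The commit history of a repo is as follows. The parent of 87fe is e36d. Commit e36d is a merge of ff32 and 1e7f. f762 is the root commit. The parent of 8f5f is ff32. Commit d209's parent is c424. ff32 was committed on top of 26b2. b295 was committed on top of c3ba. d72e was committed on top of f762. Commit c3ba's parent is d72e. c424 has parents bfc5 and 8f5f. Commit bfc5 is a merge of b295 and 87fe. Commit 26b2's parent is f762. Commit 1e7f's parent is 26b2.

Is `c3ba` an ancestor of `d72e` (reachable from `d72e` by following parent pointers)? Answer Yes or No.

Ancestors of d72e: {d72e, f762}.
c3ba is not in that set, so it is not an ancestor of d72e.

No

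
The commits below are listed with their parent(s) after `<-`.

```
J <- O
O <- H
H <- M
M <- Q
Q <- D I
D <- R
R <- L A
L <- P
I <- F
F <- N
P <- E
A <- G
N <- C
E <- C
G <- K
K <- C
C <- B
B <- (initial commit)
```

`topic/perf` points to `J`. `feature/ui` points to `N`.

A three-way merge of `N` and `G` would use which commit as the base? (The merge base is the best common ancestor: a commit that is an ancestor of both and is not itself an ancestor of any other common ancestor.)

C

Ancestors of N: {B, C, N}.
Ancestors of G: {B, C, G, K}.
Common ancestors: {B, C}.
Among these, C is not an ancestor of any other common ancestor — it is the merge base.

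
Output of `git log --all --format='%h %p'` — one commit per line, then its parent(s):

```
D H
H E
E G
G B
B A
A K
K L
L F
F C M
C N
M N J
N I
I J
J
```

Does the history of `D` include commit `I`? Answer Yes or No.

Ancestors of D (commits reachable by following parents): {A, B, C, D, E, F, G, H, I, J, K, L, M, N}.
I is in that set, so it is an ancestor of D.

Yes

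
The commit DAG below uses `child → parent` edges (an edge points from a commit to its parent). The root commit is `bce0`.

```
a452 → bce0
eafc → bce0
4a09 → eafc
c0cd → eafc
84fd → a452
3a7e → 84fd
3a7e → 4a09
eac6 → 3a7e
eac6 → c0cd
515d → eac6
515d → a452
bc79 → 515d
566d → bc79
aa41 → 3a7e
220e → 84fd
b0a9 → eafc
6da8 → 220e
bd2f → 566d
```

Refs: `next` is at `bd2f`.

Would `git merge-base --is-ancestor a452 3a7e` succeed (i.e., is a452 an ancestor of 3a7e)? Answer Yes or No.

Ancestors of 3a7e (commits reachable by following parents): {3a7e, 4a09, 84fd, a452, bce0, eafc}.
a452 is in that set, so it is an ancestor of 3a7e.

Yes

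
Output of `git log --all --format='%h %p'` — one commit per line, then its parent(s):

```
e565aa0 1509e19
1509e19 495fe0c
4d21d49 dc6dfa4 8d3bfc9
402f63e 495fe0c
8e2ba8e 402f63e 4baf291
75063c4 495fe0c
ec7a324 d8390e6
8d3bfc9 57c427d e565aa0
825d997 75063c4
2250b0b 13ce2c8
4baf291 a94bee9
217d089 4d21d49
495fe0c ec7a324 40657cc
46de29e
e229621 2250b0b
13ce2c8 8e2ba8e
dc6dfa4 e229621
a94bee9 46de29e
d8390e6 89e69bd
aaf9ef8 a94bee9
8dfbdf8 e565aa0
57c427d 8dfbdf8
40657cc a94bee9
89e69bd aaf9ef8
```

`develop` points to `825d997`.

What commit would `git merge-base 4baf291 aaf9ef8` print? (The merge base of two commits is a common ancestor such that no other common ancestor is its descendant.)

Ancestors of 4baf291: {46de29e, 4baf291, a94bee9}.
Ancestors of aaf9ef8: {46de29e, a94bee9, aaf9ef8}.
Common ancestors: {46de29e, a94bee9}.
Among these, a94bee9 is not an ancestor of any other common ancestor — it is the merge base.

a94bee9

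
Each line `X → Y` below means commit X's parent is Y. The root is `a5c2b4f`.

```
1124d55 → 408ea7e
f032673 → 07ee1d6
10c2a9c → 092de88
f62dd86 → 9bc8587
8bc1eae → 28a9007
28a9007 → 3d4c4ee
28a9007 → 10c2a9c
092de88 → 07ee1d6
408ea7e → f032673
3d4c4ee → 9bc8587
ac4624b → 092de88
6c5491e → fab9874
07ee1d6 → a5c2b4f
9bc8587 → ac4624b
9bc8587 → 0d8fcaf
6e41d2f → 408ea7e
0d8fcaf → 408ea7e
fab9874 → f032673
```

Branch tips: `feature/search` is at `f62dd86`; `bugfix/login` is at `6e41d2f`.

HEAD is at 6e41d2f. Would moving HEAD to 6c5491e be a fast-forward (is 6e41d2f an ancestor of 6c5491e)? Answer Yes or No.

No

A fast-forward from 6e41d2f to 6c5491e is possible iff 6e41d2f is an ancestor of 6c5491e.
Ancestors of 6c5491e: {07ee1d6, 6c5491e, a5c2b4f, f032673, fab9874}.
6e41d2f is not among them, so fast-forward is not possible.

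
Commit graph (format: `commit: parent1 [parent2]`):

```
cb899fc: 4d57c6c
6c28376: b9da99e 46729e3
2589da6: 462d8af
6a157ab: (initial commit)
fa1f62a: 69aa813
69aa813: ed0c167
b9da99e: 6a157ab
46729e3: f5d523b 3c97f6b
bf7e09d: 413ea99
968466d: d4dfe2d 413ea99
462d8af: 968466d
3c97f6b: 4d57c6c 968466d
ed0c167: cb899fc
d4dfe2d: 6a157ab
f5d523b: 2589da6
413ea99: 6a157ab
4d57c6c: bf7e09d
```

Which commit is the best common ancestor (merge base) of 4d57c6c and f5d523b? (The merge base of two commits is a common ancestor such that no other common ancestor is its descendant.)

413ea99

Ancestors of 4d57c6c: {413ea99, 4d57c6c, 6a157ab, bf7e09d}.
Ancestors of f5d523b: {2589da6, 413ea99, 462d8af, 6a157ab, 968466d, d4dfe2d, f5d523b}.
Common ancestors: {413ea99, 6a157ab}.
Among these, 413ea99 is not an ancestor of any other common ancestor — it is the merge base.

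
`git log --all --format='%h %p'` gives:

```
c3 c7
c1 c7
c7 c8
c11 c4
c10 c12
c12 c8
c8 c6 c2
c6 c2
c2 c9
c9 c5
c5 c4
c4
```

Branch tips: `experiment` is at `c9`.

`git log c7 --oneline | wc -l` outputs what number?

7

Walking parent pointers from c7: reachable set = {c2, c4, c5, c6, c7, c8, c9}.
That is 7 commits.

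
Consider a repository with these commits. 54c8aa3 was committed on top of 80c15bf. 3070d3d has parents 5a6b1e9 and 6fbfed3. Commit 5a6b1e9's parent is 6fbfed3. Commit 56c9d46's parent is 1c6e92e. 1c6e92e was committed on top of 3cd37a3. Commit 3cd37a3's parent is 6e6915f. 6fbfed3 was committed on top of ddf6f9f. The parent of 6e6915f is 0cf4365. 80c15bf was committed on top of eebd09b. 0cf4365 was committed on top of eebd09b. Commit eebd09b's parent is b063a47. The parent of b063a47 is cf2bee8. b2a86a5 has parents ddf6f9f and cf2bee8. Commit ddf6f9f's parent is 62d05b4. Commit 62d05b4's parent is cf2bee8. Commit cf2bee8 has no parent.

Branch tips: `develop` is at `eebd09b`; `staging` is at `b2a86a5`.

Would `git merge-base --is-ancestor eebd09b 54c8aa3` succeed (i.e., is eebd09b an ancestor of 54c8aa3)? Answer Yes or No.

Ancestors of 54c8aa3 (commits reachable by following parents): {54c8aa3, 80c15bf, b063a47, cf2bee8, eebd09b}.
eebd09b is in that set, so it is an ancestor of 54c8aa3.

Yes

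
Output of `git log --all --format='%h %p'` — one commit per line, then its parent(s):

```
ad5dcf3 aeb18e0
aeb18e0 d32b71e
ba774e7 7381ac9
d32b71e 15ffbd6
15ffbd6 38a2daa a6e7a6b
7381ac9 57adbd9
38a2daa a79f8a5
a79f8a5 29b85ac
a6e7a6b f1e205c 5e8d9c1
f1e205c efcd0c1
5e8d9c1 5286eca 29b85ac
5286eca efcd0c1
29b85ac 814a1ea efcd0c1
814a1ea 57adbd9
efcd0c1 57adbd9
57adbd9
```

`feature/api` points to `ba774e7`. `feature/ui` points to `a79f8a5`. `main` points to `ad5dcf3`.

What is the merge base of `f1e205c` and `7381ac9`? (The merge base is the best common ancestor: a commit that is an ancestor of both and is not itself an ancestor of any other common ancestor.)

Ancestors of f1e205c: {57adbd9, efcd0c1, f1e205c}.
Ancestors of 7381ac9: {57adbd9, 7381ac9}.
Common ancestors: {57adbd9}.
The only common ancestor is 57adbd9, so it is the merge base.

57adbd9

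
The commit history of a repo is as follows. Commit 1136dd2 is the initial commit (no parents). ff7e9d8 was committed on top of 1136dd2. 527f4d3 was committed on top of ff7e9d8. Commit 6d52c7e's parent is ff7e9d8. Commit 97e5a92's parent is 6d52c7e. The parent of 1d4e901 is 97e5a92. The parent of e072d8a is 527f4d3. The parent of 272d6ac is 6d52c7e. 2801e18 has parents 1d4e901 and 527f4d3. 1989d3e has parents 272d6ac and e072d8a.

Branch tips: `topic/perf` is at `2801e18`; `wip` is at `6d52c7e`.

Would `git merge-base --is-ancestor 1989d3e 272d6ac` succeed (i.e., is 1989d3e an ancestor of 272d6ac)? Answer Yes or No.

No

Ancestors of 272d6ac: {1136dd2, 272d6ac, 6d52c7e, ff7e9d8}.
1989d3e is not in that set, so it is not an ancestor of 272d6ac.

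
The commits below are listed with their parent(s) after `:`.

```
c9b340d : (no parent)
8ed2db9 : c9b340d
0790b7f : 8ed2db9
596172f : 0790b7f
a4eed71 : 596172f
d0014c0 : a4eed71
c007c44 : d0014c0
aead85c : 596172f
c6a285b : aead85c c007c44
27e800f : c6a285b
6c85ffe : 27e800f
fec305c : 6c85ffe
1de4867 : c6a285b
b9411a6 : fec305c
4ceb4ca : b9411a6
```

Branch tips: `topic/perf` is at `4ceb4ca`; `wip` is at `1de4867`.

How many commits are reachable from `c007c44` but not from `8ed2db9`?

Reachable from c007c44: {0790b7f, 596172f, 8ed2db9, a4eed71, c007c44, c9b340d, d0014c0}.
Reachable from 8ed2db9: {8ed2db9, c9b340d}.
In c007c44's history but not 8ed2db9's: {0790b7f, 596172f, a4eed71, c007c44, d0014c0} — 5 commits.

5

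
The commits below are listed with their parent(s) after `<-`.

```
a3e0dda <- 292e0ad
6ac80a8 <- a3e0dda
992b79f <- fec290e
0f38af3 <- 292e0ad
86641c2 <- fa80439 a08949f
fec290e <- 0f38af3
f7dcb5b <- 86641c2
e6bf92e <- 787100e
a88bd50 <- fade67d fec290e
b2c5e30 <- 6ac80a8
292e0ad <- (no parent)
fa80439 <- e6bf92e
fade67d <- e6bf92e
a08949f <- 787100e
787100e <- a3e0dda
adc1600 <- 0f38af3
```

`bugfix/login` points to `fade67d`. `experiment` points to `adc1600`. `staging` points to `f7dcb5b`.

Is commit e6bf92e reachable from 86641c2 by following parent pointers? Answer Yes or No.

Ancestors of 86641c2 (commits reachable by following parents): {292e0ad, 787100e, 86641c2, a08949f, a3e0dda, e6bf92e, fa80439}.
e6bf92e is in that set, so it is an ancestor of 86641c2.

Yes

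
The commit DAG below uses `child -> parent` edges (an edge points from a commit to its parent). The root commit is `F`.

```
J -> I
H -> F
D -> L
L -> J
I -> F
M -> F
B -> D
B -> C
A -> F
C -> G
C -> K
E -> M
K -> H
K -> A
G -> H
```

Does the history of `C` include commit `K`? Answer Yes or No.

Yes

Ancestors of C (commits reachable by following parents): {A, C, F, G, H, K}.
K is in that set, so it is an ancestor of C.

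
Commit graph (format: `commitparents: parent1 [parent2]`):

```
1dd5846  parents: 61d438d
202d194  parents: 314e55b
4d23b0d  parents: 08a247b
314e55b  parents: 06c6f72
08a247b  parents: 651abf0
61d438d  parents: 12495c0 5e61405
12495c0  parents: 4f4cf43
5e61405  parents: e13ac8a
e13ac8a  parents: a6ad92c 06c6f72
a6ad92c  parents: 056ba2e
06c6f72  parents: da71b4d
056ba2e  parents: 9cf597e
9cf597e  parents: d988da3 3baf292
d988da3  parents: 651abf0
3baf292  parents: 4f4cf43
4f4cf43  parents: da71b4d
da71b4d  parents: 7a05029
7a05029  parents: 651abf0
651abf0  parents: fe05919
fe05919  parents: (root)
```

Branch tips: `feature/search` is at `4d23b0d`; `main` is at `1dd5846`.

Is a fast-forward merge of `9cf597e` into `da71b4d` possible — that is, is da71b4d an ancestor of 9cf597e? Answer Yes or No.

Yes

A fast-forward from da71b4d to 9cf597e is possible iff da71b4d is an ancestor of 9cf597e.
Ancestors of 9cf597e: {3baf292, 4f4cf43, 651abf0, 7a05029, 9cf597e, d988da3, da71b4d, fe05919}.
da71b4d is among them, so fast-forward is possible.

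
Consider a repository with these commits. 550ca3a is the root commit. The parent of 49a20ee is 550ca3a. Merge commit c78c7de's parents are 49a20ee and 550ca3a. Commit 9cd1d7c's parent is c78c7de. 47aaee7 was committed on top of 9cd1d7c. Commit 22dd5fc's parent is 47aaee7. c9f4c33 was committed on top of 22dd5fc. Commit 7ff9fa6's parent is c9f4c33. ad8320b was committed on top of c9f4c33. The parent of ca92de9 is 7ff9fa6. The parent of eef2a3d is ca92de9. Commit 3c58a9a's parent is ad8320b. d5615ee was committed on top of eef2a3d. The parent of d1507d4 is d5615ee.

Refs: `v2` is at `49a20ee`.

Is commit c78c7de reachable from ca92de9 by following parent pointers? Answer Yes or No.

Ancestors of ca92de9 (commits reachable by following parents): {22dd5fc, 47aaee7, 49a20ee, 550ca3a, 7ff9fa6, 9cd1d7c, c78c7de, c9f4c33, ca92de9}.
c78c7de is in that set, so it is an ancestor of ca92de9.

Yes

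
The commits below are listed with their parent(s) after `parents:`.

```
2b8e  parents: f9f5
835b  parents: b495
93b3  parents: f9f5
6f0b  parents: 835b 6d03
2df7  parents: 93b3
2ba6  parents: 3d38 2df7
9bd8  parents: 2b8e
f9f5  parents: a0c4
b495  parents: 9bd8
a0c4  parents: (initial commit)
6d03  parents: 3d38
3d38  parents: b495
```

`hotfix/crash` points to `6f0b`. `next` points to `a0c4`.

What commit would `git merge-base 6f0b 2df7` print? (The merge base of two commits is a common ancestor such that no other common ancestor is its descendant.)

Ancestors of 6f0b: {2b8e, 3d38, 6d03, 6f0b, 835b, 9bd8, a0c4, b495, f9f5}.
Ancestors of 2df7: {2df7, 93b3, a0c4, f9f5}.
Common ancestors: {a0c4, f9f5}.
Among these, f9f5 is not an ancestor of any other common ancestor — it is the merge base.

f9f5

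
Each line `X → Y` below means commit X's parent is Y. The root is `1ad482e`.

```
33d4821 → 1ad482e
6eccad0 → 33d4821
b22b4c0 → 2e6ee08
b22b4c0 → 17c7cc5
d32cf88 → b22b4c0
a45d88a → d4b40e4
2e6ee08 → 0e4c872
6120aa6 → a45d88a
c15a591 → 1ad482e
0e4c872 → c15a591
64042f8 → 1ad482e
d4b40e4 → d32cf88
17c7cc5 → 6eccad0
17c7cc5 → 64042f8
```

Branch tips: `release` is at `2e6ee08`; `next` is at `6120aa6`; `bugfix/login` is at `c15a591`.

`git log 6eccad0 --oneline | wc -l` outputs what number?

3

Walking parent pointers from 6eccad0: reachable set = {1ad482e, 33d4821, 6eccad0}.
That is 3 commits.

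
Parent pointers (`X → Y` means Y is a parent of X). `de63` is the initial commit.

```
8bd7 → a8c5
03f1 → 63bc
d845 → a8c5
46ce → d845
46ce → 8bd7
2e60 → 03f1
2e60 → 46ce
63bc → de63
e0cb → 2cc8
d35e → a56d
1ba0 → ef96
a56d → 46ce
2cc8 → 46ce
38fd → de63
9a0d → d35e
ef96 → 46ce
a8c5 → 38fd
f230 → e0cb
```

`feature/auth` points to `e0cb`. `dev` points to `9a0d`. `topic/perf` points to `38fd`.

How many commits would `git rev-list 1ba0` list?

Walking parent pointers from 1ba0: reachable set = {1ba0, 38fd, 46ce, 8bd7, a8c5, d845, de63, ef96}.
That is 8 commits.

8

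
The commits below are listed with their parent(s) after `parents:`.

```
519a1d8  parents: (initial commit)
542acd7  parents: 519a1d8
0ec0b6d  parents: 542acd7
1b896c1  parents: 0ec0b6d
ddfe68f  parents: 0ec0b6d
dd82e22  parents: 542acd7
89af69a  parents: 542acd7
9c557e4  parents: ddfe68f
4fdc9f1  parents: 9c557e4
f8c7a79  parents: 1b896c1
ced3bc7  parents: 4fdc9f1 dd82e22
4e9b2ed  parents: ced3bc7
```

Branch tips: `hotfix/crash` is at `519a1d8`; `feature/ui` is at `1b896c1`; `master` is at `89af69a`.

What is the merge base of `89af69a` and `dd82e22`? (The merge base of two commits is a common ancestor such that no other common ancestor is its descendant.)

Ancestors of 89af69a: {519a1d8, 542acd7, 89af69a}.
Ancestors of dd82e22: {519a1d8, 542acd7, dd82e22}.
Common ancestors: {519a1d8, 542acd7}.
Among these, 542acd7 is not an ancestor of any other common ancestor — it is the merge base.

542acd7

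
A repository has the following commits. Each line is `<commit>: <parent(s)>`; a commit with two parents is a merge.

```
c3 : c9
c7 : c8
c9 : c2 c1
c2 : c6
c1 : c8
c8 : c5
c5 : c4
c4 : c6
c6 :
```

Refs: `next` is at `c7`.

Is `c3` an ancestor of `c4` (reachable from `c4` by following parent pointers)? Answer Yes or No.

No

Ancestors of c4: {c4, c6}.
c3 is not in that set, so it is not an ancestor of c4.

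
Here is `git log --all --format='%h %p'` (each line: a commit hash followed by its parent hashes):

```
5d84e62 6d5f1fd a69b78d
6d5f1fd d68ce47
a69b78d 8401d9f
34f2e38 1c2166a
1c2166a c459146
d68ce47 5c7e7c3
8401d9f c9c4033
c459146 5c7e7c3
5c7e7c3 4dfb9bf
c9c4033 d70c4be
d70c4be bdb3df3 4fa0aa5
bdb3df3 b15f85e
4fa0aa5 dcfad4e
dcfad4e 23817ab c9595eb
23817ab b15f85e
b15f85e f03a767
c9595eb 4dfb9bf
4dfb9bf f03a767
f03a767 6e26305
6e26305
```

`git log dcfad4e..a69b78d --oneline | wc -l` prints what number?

Reachable from a69b78d: {23817ab, 4dfb9bf, 4fa0aa5, 6e26305, 8401d9f, a69b78d, b15f85e, bdb3df3, c9595eb, c9c4033, d70c4be, dcfad4e, f03a767}.
Reachable from dcfad4e: {23817ab, 4dfb9bf, 6e26305, b15f85e, c9595eb, dcfad4e, f03a767}.
In a69b78d's history but not dcfad4e's: {4fa0aa5, 8401d9f, a69b78d, bdb3df3, c9c4033, d70c4be} — 6 commits.

6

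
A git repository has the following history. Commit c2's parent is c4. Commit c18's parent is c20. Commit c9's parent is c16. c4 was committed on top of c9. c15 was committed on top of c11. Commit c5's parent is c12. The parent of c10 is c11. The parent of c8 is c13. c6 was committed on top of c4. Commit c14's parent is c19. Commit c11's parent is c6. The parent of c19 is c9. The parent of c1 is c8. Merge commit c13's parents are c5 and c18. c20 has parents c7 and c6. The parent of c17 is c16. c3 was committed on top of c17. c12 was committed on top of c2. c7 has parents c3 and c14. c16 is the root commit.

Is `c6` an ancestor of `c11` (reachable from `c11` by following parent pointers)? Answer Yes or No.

Ancestors of c11 (commits reachable by following parents): {c11, c16, c4, c6, c9}.
c6 is in that set, so it is an ancestor of c11.

Yes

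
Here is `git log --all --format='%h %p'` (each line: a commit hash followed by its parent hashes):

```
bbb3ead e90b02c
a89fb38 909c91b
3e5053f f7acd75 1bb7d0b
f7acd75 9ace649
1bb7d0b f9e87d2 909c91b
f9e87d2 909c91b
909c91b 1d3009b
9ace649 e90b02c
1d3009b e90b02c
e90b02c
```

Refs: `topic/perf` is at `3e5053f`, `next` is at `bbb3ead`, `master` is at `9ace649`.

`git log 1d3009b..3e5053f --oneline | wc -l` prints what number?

Reachable from 3e5053f: {1bb7d0b, 1d3009b, 3e5053f, 909c91b, 9ace649, e90b02c, f7acd75, f9e87d2}.
Reachable from 1d3009b: {1d3009b, e90b02c}.
In 3e5053f's history but not 1d3009b's: {1bb7d0b, 3e5053f, 909c91b, 9ace649, f7acd75, f9e87d2} — 6 commits.

6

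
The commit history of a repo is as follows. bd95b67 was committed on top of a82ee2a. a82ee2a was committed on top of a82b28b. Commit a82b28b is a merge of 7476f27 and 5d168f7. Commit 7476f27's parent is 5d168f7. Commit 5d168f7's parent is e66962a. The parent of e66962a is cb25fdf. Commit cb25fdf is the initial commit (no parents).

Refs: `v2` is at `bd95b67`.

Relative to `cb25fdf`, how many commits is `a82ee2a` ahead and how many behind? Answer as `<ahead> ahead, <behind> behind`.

5 ahead, 0 behind

Reachable from a82ee2a: {5d168f7, 7476f27, a82b28b, a82ee2a, cb25fdf, e66962a}.
Reachable from cb25fdf: {cb25fdf}.
Only in a82ee2a's history (ahead): {5d168f7, 7476f27, a82b28b, a82ee2a, e66962a} — 5.
Only in cb25fdf's history (behind): {} — 0.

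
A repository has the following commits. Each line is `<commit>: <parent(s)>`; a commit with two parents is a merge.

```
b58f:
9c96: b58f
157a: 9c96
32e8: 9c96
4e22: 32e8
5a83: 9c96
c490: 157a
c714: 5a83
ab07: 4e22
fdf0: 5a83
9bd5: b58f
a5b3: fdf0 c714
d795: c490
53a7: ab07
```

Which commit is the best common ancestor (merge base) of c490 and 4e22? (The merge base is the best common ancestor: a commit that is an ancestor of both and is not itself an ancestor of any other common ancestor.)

Ancestors of c490: {157a, 9c96, b58f, c490}.
Ancestors of 4e22: {32e8, 4e22, 9c96, b58f}.
Common ancestors: {9c96, b58f}.
Among these, 9c96 is not an ancestor of any other common ancestor — it is the merge base.

9c96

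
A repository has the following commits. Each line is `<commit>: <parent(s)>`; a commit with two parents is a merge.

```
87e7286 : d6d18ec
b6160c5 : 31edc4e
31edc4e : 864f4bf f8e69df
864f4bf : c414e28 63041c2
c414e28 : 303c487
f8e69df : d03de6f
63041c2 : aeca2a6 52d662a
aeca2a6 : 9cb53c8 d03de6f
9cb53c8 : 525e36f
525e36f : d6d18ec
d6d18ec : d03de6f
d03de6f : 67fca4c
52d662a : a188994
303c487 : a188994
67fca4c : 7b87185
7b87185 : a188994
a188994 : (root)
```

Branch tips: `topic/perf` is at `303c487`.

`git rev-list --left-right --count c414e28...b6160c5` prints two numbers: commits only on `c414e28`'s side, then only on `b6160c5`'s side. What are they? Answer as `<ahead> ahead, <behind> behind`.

0 ahead, 13 behind

Reachable from c414e28: {303c487, a188994, c414e28}.
Reachable from b6160c5: {303c487, 31edc4e, 525e36f, 52d662a, 63041c2, 67fca4c, 7b87185, 864f4bf, 9cb53c8, a188994, aeca2a6, b6160c5, c414e28, d03de6f, d6d18ec, f8e69df}.
Only in c414e28's history (ahead): {} — 0.
Only in b6160c5's history (behind): {31edc4e, 525e36f, 52d662a, 63041c2, 67fca4c, 7b87185, 864f4bf, 9cb53c8, aeca2a6, b6160c5, d03de6f, d6d18ec, f8e69df} — 13.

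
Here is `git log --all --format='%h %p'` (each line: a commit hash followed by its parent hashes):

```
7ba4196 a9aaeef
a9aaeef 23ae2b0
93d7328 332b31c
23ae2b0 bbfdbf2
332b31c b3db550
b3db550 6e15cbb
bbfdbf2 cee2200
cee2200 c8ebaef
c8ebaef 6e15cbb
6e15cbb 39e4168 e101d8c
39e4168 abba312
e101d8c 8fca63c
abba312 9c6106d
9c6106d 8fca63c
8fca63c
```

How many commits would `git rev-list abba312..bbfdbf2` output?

6

Reachable from bbfdbf2: {39e4168, 6e15cbb, 8fca63c, 9c6106d, abba312, bbfdbf2, c8ebaef, cee2200, e101d8c}.
Reachable from abba312: {8fca63c, 9c6106d, abba312}.
In bbfdbf2's history but not abba312's: {39e4168, 6e15cbb, bbfdbf2, c8ebaef, cee2200, e101d8c} — 6 commits.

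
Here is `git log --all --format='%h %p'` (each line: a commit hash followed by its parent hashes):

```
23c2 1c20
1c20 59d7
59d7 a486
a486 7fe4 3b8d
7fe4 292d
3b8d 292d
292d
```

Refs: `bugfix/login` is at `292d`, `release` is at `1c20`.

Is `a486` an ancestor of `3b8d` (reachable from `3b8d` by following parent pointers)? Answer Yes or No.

Ancestors of 3b8d: {292d, 3b8d}.
a486 is not in that set, so it is not an ancestor of 3b8d.

No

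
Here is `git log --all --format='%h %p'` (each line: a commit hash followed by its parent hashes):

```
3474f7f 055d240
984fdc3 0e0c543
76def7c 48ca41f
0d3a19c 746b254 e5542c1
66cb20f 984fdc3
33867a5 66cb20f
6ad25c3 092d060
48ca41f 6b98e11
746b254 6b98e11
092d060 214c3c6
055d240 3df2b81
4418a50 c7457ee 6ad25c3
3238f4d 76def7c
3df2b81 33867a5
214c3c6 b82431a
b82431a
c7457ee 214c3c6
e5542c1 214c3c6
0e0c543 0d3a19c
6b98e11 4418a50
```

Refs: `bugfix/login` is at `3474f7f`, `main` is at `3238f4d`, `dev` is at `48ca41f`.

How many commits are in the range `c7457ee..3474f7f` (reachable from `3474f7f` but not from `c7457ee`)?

Reachable from 3474f7f: {055d240, 092d060, 0d3a19c, 0e0c543, 214c3c6, 33867a5, 3474f7f, 3df2b81, 4418a50, 66cb20f, 6ad25c3, 6b98e11, 746b254, 984fdc3, b82431a, c7457ee, e5542c1}.
Reachable from c7457ee: {214c3c6, b82431a, c7457ee}.
In 3474f7f's history but not c7457ee's: {055d240, 092d060, 0d3a19c, 0e0c543, 33867a5, 3474f7f, 3df2b81, 4418a50, 66cb20f, 6ad25c3, 6b98e11, 746b254, 984fdc3, e5542c1} — 14 commits.

14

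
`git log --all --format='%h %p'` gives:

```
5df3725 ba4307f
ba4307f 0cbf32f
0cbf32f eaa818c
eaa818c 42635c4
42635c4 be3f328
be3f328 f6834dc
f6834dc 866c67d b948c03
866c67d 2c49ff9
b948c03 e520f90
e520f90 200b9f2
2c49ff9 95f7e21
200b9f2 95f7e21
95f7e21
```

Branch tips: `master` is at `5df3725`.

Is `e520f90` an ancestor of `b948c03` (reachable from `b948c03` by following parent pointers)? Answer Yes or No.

Ancestors of b948c03 (commits reachable by following parents): {200b9f2, 95f7e21, b948c03, e520f90}.
e520f90 is in that set, so it is an ancestor of b948c03.

Yes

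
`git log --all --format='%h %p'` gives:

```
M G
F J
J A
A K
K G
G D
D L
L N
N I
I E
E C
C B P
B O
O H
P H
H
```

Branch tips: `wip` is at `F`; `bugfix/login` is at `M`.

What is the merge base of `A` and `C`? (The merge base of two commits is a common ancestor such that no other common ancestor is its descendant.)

C

Ancestors of A: {A, B, C, D, E, G, H, I, K, L, N, O, P}.
Ancestors of C: {B, C, H, O, P}.
Common ancestors: {B, C, H, O, P}.
Among these, C is not an ancestor of any other common ancestor — it is the merge base.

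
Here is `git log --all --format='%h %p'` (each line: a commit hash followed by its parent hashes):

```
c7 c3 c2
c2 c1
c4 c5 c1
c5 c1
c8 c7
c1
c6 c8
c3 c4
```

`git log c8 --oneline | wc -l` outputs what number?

7

Walking parent pointers from c8: reachable set = {c1, c2, c3, c4, c5, c7, c8}.
That is 7 commits.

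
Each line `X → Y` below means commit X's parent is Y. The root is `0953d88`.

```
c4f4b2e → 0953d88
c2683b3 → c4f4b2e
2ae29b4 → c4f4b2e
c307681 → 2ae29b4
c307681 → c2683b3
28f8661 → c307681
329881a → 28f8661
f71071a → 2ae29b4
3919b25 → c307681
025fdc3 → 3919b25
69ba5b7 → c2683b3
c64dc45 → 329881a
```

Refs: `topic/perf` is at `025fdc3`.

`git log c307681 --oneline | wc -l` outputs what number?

5

Walking parent pointers from c307681: reachable set = {0953d88, 2ae29b4, c2683b3, c307681, c4f4b2e}.
That is 5 commits.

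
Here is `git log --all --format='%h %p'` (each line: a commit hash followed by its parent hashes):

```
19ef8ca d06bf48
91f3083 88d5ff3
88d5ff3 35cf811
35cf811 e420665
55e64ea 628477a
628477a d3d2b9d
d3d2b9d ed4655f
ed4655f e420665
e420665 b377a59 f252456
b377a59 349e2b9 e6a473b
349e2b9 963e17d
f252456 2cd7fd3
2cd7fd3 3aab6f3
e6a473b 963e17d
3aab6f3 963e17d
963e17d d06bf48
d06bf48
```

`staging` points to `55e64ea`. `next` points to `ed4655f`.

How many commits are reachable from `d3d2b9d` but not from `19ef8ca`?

10

Reachable from d3d2b9d: {2cd7fd3, 349e2b9, 3aab6f3, 963e17d, b377a59, d06bf48, d3d2b9d, e420665, e6a473b, ed4655f, f252456}.
Reachable from 19ef8ca: {19ef8ca, d06bf48}.
In d3d2b9d's history but not 19ef8ca's: {2cd7fd3, 349e2b9, 3aab6f3, 963e17d, b377a59, d3d2b9d, e420665, e6a473b, ed4655f, f252456} — 10 commits.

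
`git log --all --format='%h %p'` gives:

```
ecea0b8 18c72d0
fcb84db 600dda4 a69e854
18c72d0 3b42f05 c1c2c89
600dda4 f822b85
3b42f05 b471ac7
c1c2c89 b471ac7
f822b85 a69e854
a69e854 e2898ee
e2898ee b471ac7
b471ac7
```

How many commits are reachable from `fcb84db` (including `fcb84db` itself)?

Walking parent pointers from fcb84db: reachable set = {600dda4, a69e854, b471ac7, e2898ee, f822b85, fcb84db}.
That is 6 commits.

6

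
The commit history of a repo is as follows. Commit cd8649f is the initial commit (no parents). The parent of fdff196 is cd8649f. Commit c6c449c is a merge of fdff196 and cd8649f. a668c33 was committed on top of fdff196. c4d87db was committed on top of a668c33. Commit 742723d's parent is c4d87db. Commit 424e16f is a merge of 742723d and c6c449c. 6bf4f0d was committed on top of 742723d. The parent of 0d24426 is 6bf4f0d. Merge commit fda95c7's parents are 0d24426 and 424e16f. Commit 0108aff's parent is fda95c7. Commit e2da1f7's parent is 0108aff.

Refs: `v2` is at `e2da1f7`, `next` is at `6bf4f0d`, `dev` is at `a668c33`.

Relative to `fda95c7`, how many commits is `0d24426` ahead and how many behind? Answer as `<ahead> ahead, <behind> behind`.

0 ahead, 3 behind

Reachable from 0d24426: {0d24426, 6bf4f0d, 742723d, a668c33, c4d87db, cd8649f, fdff196}.
Reachable from fda95c7: {0d24426, 424e16f, 6bf4f0d, 742723d, a668c33, c4d87db, c6c449c, cd8649f, fda95c7, fdff196}.
Only in 0d24426's history (ahead): {} — 0.
Only in fda95c7's history (behind): {424e16f, c6c449c, fda95c7} — 3.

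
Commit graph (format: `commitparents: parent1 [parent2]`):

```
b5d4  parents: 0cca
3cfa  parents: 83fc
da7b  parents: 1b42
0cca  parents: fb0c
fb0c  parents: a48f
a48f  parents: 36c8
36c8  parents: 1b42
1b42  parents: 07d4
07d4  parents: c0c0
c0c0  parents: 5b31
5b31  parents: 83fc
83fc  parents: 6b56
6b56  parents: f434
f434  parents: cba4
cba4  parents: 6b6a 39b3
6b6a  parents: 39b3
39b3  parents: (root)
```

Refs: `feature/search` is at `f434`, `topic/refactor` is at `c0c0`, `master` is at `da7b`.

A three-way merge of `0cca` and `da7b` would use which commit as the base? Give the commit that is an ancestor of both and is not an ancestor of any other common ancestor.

Ancestors of 0cca: {07d4, 0cca, 1b42, 36c8, 39b3, 5b31, 6b56, 6b6a, 83fc, a48f, c0c0, cba4, f434, fb0c}.
Ancestors of da7b: {07d4, 1b42, 39b3, 5b31, 6b56, 6b6a, 83fc, c0c0, cba4, da7b, f434}.
Common ancestors: {07d4, 1b42, 39b3, 5b31, 6b56, 6b6a, 83fc, c0c0, cba4, f434}.
Among these, 1b42 is not an ancestor of any other common ancestor — it is the merge base.

1b42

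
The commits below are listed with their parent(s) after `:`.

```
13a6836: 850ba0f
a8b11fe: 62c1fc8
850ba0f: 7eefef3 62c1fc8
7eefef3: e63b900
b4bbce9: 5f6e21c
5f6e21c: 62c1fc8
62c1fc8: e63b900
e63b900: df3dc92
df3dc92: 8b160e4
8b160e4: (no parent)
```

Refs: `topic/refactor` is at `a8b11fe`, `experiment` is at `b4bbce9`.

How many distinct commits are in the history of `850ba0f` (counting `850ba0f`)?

Walking parent pointers from 850ba0f: reachable set = {62c1fc8, 7eefef3, 850ba0f, 8b160e4, df3dc92, e63b900}.
That is 6 commits.

6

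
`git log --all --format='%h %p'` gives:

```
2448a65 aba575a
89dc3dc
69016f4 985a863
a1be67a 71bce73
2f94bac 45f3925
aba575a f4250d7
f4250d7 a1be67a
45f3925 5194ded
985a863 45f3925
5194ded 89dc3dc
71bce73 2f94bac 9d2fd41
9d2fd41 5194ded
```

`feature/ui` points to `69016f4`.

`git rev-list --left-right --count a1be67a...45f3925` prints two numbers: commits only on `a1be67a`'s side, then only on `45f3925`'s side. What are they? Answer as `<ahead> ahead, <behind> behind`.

Reachable from a1be67a: {2f94bac, 45f3925, 5194ded, 71bce73, 89dc3dc, 9d2fd41, a1be67a}.
Reachable from 45f3925: {45f3925, 5194ded, 89dc3dc}.
Only in a1be67a's history (ahead): {2f94bac, 71bce73, 9d2fd41, a1be67a} — 4.
Only in 45f3925's history (behind): {} — 0.

4 ahead, 0 behind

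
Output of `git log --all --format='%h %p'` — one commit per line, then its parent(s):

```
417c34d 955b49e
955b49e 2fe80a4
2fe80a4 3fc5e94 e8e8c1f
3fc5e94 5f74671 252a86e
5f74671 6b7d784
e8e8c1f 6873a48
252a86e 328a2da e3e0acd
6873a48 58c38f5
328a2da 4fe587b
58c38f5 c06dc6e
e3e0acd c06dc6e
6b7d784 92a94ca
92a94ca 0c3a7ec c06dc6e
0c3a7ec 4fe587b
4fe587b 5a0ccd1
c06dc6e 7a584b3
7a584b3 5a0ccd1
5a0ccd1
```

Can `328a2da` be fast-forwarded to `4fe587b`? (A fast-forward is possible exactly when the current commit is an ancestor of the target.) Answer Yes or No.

No

A fast-forward from 328a2da to 4fe587b is possible iff 328a2da is an ancestor of 4fe587b.
Ancestors of 4fe587b: {4fe587b, 5a0ccd1}.
328a2da is not among them, so fast-forward is not possible.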